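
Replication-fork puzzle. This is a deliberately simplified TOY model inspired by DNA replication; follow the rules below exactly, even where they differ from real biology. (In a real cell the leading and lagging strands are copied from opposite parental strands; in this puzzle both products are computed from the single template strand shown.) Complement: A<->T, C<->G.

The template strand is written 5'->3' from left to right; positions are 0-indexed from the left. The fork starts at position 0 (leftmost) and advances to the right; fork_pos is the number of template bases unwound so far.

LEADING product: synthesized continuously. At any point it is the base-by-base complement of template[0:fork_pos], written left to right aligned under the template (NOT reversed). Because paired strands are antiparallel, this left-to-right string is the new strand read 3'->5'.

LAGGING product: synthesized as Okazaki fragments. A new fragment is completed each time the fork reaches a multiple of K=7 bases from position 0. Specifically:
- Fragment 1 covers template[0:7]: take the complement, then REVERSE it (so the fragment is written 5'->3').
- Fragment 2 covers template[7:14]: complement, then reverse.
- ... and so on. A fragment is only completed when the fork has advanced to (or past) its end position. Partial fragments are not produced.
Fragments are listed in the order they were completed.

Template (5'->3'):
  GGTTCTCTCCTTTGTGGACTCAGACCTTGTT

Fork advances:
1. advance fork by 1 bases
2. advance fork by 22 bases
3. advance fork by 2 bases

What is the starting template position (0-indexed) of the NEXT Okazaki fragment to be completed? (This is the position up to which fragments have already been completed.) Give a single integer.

Answer: 21

Derivation:
Step 1: advance 1 -> fork_pos = 0 + 1 = 1. Next multiple of 7 is 7 (not reached); still 0 fragment(s).
Step 2: advance 22 -> fork_pos = 1 + 22 = 23. Reached multiple(s) of 7: 7, 14, 21 -> fragments 1-3 completed (3 total).
Step 3: advance 2 -> fork_pos = 23 + 2 = 25. Next multiple of 7 is 28 (not reached); still 3 fragment(s).
3 fragment(s) completed, covering template[0:21] (3 x 7 = 21). The next fragment, fragment 4, covers template[21:28], so it starts at position 21.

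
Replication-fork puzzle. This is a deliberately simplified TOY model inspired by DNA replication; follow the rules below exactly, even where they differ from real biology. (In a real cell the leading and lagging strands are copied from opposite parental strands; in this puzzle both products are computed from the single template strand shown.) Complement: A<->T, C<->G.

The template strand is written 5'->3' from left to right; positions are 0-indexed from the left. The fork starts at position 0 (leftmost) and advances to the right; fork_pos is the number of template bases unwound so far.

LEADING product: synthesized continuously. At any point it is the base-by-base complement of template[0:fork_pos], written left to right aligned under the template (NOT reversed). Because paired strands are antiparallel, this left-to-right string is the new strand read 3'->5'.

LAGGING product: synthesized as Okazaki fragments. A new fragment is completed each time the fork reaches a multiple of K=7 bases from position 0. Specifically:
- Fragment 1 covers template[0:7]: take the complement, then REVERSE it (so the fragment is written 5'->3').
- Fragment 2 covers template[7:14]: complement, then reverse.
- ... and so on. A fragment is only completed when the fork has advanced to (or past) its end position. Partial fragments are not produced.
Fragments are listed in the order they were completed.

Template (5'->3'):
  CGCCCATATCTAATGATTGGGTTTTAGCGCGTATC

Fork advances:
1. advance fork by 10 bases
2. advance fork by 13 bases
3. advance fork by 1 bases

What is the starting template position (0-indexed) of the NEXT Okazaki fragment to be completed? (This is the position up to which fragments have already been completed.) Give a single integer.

Answer: 21

Derivation:
Step 1: advance 10 -> fork_pos = 0 + 10 = 10. Reached multiple(s) of 7: 7 -> fragment 1 completed (1 total).
Step 2: advance 13 -> fork_pos = 10 + 13 = 23. Reached multiple(s) of 7: 14, 21 -> fragments 2-3 completed (3 total).
Step 3: advance 1 -> fork_pos = 23 + 1 = 24. Next multiple of 7 is 28 (not reached); still 3 fragment(s).
3 fragment(s) completed, covering template[0:21] (3 x 7 = 21). The next fragment, fragment 4, covers template[21:28], so it starts at position 21.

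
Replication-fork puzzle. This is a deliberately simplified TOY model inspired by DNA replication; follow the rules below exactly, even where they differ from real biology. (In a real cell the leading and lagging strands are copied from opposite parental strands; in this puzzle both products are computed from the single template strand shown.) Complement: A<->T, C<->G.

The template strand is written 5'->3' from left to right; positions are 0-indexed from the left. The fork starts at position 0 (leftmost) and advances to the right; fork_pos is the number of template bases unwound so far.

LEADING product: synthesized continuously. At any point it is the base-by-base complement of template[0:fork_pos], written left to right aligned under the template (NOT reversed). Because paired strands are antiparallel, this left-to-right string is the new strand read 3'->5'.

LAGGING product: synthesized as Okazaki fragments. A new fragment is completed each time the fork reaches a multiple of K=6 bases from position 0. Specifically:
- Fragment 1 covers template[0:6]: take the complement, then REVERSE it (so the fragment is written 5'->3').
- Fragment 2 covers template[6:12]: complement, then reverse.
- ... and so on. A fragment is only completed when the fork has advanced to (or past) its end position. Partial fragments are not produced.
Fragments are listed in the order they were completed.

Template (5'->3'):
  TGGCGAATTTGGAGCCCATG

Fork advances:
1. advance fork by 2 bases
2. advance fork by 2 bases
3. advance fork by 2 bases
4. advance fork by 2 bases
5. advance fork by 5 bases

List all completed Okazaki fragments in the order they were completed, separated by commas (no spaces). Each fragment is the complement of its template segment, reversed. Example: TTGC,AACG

Answer: TCGCCA,CCAAAT

Derivation:
Step 1: advance 2 -> fork_pos = 0 + 2 = 2. Next multiple of 6 is 6 (not reached); still 0 fragment(s).
Step 2: advance 2 -> fork_pos = 2 + 2 = 4. Next multiple of 6 is 6 (not reached); still 0 fragment(s).
Step 3: advance 2 -> fork_pos = 4 + 2 = 6. Reached multiple(s) of 6: 6 -> fragment 1 completed (1 total).
Step 4: advance 2 -> fork_pos = 6 + 2 = 8. Next multiple of 6 is 12 (not reached); still 1 fragment(s).
Step 5: advance 5 -> fork_pos = 8 + 5 = 13. Reached multiple(s) of 6: 12 -> fragment 2 completed (2 total).
Final fork_pos = 13, so 2 fragment(s) are complete. Build each: template segment -> complement -> reverse.
Fragment 1: template[0:6] = TGGCGA -> complement ACCGCT -> reversed TCGCCA
Fragment 2: template[6:12] = ATTTGG -> complement TAAACC -> reversed CCAAAT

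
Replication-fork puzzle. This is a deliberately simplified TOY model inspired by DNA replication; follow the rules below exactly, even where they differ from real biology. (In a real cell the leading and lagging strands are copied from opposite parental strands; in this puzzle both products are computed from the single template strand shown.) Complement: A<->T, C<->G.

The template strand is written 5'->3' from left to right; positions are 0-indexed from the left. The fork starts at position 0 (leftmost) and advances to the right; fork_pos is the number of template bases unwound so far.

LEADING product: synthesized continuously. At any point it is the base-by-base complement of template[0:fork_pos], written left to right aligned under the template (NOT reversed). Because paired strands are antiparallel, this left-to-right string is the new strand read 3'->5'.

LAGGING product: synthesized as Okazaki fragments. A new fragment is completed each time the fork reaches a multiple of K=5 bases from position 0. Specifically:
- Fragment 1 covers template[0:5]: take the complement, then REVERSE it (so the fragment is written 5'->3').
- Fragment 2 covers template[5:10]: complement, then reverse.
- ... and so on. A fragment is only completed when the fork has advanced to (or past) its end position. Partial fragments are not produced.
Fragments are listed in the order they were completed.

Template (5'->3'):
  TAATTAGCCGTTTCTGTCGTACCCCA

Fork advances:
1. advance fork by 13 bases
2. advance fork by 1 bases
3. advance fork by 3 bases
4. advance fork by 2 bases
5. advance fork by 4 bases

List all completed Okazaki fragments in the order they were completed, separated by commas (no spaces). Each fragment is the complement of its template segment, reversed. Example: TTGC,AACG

Step 1: advance 13 -> fork_pos = 0 + 13 = 13. Reached multiple(s) of 5: 5, 10 -> fragments 1-2 completed (2 total).
Step 2: advance 1 -> fork_pos = 13 + 1 = 14. Next multiple of 5 is 15 (not reached); still 2 fragment(s).
Step 3: advance 3 -> fork_pos = 14 + 3 = 17. Reached multiple(s) of 5: 15 -> fragment 3 completed (3 total).
Step 4: advance 2 -> fork_pos = 17 + 2 = 19. Next multiple of 5 is 20 (not reached); still 3 fragment(s).
Step 5: advance 4 -> fork_pos = 19 + 4 = 23. Reached multiple(s) of 5: 20 -> fragment 4 completed (4 total).
Final fork_pos = 23, so 4 fragment(s) are complete. Build each: template segment -> complement -> reverse.
Fragment 1: template[0:5] = TAATT -> complement ATTAA -> reversed AATTA
Fragment 2: template[5:10] = AGCCG -> complement TCGGC -> reversed CGGCT
Fragment 3: template[10:15] = TTTCT -> complement AAAGA -> reversed AGAAA
Fragment 4: template[15:20] = GTCGT -> complement CAGCA -> reversed ACGAC

Answer: AATTA,CGGCT,AGAAA,ACGAC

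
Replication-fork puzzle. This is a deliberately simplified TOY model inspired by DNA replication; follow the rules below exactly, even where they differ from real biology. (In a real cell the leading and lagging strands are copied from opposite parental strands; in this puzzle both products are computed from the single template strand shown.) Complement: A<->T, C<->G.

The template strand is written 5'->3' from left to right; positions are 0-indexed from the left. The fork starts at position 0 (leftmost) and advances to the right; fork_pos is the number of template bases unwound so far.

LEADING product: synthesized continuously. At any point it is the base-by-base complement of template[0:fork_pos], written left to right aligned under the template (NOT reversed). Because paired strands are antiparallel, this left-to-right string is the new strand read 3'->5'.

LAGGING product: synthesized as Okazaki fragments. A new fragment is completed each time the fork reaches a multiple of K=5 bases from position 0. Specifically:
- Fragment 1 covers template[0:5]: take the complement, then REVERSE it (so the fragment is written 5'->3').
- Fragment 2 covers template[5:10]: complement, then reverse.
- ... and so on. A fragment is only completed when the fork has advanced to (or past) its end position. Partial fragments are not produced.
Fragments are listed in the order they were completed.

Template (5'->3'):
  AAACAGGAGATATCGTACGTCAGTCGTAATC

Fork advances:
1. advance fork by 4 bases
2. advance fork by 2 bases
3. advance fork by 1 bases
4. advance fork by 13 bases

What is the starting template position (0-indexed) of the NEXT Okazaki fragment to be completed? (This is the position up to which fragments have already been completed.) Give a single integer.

Answer: 20

Derivation:
Step 1: advance 4 -> fork_pos = 0 + 4 = 4. Next multiple of 5 is 5 (not reached); still 0 fragment(s).
Step 2: advance 2 -> fork_pos = 4 + 2 = 6. Reached multiple(s) of 5: 5 -> fragment 1 completed (1 total).
Step 3: advance 1 -> fork_pos = 6 + 1 = 7. Next multiple of 5 is 10 (not reached); still 1 fragment(s).
Step 4: advance 13 -> fork_pos = 7 + 13 = 20. Reached multiple(s) of 5: 10, 15, 20 -> fragments 2-4 completed (4 total).
4 fragment(s) completed, covering template[0:20] (4 x 5 = 20). The next fragment, fragment 5, covers template[20:25], so it starts at position 20.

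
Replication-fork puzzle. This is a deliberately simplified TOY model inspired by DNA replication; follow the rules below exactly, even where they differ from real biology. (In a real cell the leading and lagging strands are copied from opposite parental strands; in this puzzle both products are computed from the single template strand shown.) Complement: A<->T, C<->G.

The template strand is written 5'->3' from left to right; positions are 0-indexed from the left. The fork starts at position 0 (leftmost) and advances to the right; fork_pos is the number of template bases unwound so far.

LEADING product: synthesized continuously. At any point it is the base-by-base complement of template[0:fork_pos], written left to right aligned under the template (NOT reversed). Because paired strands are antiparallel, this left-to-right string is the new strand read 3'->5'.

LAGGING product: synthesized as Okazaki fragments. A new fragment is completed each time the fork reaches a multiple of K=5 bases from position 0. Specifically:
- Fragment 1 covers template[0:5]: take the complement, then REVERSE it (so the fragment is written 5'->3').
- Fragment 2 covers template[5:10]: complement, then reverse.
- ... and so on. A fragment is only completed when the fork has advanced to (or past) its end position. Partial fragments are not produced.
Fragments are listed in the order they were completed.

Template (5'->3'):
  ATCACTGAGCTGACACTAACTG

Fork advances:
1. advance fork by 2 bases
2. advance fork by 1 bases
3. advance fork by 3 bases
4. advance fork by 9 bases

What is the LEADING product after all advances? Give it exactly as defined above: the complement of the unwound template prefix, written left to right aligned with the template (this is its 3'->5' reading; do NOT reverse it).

Step 1: advance 2 -> fork_pos = 0 + 2 = 2.
Step 2: advance 1 -> fork_pos = 2 + 1 = 3.
Step 3: advance 3 -> fork_pos = 3 + 3 = 6.
Step 4: advance 9 -> fork_pos = 6 + 9 = 15.
Unwound prefix: template[0:15] = ATCACTGAGCTGACA
Complement it base by base (A<->T, C<->G), keeping left-to-right order:
  [0:5] ATCAC -> TAGTG
  [5:10] TGAGC -> ACTCG
  [10:15] TGACA -> ACTGT
Concatenate: TAGTGACTCGACTGT (length 15; written aligned with the template, i.e. 3'->5').

Answer: TAGTGACTCGACTGT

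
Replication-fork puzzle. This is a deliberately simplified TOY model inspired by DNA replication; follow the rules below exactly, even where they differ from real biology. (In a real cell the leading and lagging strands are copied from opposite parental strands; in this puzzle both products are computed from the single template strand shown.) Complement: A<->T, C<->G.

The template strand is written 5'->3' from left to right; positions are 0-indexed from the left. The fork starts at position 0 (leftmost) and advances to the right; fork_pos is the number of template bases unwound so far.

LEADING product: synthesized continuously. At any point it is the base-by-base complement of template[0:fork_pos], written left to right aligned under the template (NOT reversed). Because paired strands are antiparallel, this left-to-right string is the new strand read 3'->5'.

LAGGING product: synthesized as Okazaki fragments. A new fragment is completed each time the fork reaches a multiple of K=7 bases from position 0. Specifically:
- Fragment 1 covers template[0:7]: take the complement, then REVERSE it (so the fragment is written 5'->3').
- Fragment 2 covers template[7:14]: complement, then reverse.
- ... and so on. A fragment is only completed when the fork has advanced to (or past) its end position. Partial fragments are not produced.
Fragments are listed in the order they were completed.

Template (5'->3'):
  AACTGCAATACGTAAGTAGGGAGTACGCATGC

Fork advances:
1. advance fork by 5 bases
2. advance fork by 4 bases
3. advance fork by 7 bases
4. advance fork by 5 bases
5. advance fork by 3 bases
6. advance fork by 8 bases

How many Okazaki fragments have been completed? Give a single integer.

Step 1: advance 5 -> fork_pos = 0 + 5 = 5. Next multiple of 7 is 7 (not reached); still 0 fragment(s).
Step 2: advance 4 -> fork_pos = 5 + 4 = 9. Reached multiple(s) of 7: 7 -> fragment 1 completed (1 total).
Step 3: advance 7 -> fork_pos = 9 + 7 = 16. Reached multiple(s) of 7: 14 -> fragment 2 completed (2 total).
Step 4: advance 5 -> fork_pos = 16 + 5 = 21. Reached multiple(s) of 7: 21 -> fragment 3 completed (3 total).
Step 5: advance 3 -> fork_pos = 21 + 3 = 24. Next multiple of 7 is 28 (not reached); still 3 fragment(s).
Step 6: advance 8 -> fork_pos = 24 + 8 = 32. Reached multiple(s) of 7: 28 -> fragment 4 completed (4 total).
Check: final fork_pos = 32; the multiples of 7 that are <= 32 are 7..28 -> 32 // 7 = 4 completed fragment(s).

Answer: 4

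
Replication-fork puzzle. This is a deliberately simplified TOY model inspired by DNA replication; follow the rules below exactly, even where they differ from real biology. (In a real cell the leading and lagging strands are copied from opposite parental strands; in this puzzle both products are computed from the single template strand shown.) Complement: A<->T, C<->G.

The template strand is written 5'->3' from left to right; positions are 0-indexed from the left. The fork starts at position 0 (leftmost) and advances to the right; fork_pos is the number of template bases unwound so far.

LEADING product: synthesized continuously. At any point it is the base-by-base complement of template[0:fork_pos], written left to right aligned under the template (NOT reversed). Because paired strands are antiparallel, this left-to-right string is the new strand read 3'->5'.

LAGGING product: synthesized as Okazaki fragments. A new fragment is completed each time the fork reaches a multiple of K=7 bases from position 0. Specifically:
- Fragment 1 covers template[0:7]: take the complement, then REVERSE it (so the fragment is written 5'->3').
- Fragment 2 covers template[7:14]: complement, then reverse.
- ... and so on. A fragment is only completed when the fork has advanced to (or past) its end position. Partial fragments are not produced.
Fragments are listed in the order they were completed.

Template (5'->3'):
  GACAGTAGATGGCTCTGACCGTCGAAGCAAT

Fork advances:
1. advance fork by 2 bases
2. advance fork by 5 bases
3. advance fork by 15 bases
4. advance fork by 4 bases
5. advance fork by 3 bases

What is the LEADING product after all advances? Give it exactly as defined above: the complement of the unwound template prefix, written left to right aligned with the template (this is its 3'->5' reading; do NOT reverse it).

Step 1: advance 2 -> fork_pos = 0 + 2 = 2.
Step 2: advance 5 -> fork_pos = 2 + 5 = 7.
Step 3: advance 15 -> fork_pos = 7 + 15 = 22.
Step 4: advance 4 -> fork_pos = 22 + 4 = 26.
Step 5: advance 3 -> fork_pos = 26 + 3 = 29.
Unwound prefix: template[0:29] = GACAGTAGATGGCTCTGACCGTCGAAGCA
Complement it base by base (A<->T, C<->G), keeping left-to-right order:
  [0:5] GACAG -> CTGTC
  [5:10] TAGAT -> ATCTA
  [10:15] GGCTC -> CCGAG
  [15:20] TGACC -> ACTGG
  [20:25] GTCGA -> CAGCT
  [25:29] AGCA -> TCGT
Concatenate: CTGTCATCTACCGAGACTGGCAGCTTCGT (length 29; written aligned with the template, i.e. 3'->5').

Answer: CTGTCATCTACCGAGACTGGCAGCTTCGT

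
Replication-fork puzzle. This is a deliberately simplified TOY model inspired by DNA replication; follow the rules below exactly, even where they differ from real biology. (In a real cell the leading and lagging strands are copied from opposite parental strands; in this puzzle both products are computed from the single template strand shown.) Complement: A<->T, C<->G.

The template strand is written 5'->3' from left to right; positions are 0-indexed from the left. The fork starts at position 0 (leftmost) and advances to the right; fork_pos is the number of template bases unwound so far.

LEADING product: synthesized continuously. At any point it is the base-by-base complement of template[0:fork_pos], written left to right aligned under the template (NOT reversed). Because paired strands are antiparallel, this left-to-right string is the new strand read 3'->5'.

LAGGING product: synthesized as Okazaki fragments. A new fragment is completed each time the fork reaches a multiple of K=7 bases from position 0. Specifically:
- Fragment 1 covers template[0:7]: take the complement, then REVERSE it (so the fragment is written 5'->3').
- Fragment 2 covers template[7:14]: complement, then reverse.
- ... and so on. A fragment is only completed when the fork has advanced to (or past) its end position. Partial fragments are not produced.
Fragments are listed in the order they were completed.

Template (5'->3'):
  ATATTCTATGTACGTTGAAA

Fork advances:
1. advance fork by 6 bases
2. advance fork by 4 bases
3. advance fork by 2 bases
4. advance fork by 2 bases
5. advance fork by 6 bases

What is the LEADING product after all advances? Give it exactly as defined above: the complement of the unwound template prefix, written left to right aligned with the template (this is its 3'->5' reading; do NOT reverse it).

Step 1: advance 6 -> fork_pos = 0 + 6 = 6.
Step 2: advance 4 -> fork_pos = 6 + 4 = 10.
Step 3: advance 2 -> fork_pos = 10 + 2 = 12.
Step 4: advance 2 -> fork_pos = 12 + 2 = 14.
Step 5: advance 6 -> fork_pos = 14 + 6 = 20.
Unwound prefix: template[0:20] = ATATTCTATGTACGTTGAAA
Complement it base by base (A<->T, C<->G), keeping left-to-right order:
  [0:5] ATATT -> TATAA
  [5:10] CTATG -> GATAC
  [10:15] TACGT -> ATGCA
  [15:20] TGAAA -> ACTTT
Concatenate: TATAAGATACATGCAACTTT (length 20; written aligned with the template, i.e. 3'->5').

Answer: TATAAGATACATGCAACTTT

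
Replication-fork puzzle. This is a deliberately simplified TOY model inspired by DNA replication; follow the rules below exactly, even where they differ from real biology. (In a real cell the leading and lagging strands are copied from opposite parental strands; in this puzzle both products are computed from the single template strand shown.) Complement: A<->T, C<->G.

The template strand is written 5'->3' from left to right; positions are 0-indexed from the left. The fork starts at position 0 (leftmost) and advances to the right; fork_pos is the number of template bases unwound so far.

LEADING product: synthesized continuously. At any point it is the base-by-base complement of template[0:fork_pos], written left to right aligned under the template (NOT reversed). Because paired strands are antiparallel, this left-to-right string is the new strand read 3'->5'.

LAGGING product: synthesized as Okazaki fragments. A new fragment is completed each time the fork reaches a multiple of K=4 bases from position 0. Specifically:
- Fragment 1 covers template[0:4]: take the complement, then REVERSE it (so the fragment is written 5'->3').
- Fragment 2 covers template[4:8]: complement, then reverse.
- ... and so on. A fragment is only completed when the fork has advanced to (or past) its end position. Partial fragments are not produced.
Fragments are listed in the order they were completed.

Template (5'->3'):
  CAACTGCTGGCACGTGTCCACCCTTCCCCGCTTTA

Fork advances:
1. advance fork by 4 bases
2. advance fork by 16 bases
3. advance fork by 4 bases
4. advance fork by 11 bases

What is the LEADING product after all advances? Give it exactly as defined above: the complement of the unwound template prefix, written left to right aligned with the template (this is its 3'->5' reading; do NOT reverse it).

Step 1: advance 4 -> fork_pos = 0 + 4 = 4.
Step 2: advance 16 -> fork_pos = 4 + 16 = 20.
Step 3: advance 4 -> fork_pos = 20 + 4 = 24.
Step 4: advance 11 -> fork_pos = 24 + 11 = 35.
Unwound prefix: template[0:35] = CAACTGCTGGCACGTGTCCACCCTTCCCCGCTTTA
Complement it base by base (A<->T, C<->G), keeping left-to-right order:
  [0:5] CAACT -> GTTGA
  [5:10] GCTGG -> CGACC
  [10:15] CACGT -> GTGCA
  [15:20] GTCCA -> CAGGT
  [20:25] CCCTT -> GGGAA
  [25:30] CCCCG -> GGGGC
  [30:35] CTTTA -> GAAAT
Concatenate: GTTGACGACCGTGCACAGGTGGGAAGGGGCGAAAT (length 35; written aligned with the template, i.e. 3'->5').

Answer: GTTGACGACCGTGCACAGGTGGGAAGGGGCGAAAT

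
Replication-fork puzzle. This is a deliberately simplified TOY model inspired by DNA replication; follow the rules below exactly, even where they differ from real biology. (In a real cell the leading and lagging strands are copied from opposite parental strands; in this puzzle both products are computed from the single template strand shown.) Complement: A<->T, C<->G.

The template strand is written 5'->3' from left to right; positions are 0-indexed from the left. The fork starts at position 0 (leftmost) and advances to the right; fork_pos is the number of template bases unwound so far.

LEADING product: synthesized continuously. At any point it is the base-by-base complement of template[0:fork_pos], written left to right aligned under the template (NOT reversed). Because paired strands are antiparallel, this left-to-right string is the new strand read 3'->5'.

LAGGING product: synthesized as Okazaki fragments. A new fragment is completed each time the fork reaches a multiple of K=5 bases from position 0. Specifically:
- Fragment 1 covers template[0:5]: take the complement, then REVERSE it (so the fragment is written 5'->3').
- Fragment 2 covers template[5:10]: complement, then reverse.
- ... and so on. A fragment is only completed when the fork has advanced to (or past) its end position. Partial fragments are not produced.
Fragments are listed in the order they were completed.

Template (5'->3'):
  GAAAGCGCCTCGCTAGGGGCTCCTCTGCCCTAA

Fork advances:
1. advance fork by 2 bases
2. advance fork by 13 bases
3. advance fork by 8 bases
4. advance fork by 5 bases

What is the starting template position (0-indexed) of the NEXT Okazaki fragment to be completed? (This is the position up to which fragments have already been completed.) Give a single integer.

Step 1: advance 2 -> fork_pos = 0 + 2 = 2. Next multiple of 5 is 5 (not reached); still 0 fragment(s).
Step 2: advance 13 -> fork_pos = 2 + 13 = 15. Reached multiple(s) of 5: 5, 10, 15 -> fragments 1-3 completed (3 total).
Step 3: advance 8 -> fork_pos = 15 + 8 = 23. Reached multiple(s) of 5: 20 -> fragment 4 completed (4 total).
Step 4: advance 5 -> fork_pos = 23 + 5 = 28. Reached multiple(s) of 5: 25 -> fragment 5 completed (5 total).
5 fragment(s) completed, covering template[0:25] (5 x 5 = 25). The next fragment, fragment 6, covers template[25:30], so it starts at position 25.

Answer: 25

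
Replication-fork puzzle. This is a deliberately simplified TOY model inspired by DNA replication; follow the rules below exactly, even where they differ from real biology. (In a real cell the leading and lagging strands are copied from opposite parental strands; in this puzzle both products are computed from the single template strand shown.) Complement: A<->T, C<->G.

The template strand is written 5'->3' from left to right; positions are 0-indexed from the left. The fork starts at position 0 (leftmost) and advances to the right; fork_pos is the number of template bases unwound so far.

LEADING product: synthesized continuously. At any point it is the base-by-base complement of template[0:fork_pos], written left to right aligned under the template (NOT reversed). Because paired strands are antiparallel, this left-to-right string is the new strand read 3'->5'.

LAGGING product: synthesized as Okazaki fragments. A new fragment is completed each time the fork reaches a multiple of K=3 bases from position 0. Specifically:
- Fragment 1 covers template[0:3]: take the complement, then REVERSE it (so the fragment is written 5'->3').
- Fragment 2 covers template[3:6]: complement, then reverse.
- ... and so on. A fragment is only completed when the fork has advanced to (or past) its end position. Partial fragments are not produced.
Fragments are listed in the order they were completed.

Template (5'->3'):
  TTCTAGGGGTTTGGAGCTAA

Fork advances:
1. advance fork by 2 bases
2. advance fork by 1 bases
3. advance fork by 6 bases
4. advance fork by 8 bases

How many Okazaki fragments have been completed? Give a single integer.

Step 1: advance 2 -> fork_pos = 0 + 2 = 2. Next multiple of 3 is 3 (not reached); still 0 fragment(s).
Step 2: advance 1 -> fork_pos = 2 + 1 = 3. Reached multiple(s) of 3: 3 -> fragment 1 completed (1 total).
Step 3: advance 6 -> fork_pos = 3 + 6 = 9. Reached multiple(s) of 3: 6, 9 -> fragments 2-3 completed (3 total).
Step 4: advance 8 -> fork_pos = 9 + 8 = 17. Reached multiple(s) of 3: 12, 15 -> fragments 4-5 completed (5 total).
Check: final fork_pos = 17; the multiples of 3 that are <= 17 are 3..15 -> 17 // 3 = 5 completed fragment(s).

Answer: 5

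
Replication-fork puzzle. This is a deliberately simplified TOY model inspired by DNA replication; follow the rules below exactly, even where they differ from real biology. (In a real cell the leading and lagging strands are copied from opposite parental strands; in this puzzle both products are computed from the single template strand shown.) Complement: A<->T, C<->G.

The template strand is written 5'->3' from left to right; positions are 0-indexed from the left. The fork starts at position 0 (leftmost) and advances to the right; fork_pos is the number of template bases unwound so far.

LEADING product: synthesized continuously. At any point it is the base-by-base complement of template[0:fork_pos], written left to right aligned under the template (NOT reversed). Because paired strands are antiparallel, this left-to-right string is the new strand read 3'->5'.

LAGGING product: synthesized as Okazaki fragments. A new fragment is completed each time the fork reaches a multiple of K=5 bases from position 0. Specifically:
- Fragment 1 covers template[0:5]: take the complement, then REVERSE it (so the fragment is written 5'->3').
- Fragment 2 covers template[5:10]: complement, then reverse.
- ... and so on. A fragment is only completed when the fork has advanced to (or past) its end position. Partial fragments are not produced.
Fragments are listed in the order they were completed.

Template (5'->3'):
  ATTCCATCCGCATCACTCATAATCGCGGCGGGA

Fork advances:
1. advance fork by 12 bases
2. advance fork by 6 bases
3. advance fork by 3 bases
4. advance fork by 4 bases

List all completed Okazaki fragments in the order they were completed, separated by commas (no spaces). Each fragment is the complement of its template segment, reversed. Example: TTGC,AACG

Answer: GGAAT,CGGAT,TGATG,ATGAG,CGATT

Derivation:
Step 1: advance 12 -> fork_pos = 0 + 12 = 12. Reached multiple(s) of 5: 5, 10 -> fragments 1-2 completed (2 total).
Step 2: advance 6 -> fork_pos = 12 + 6 = 18. Reached multiple(s) of 5: 15 -> fragment 3 completed (3 total).
Step 3: advance 3 -> fork_pos = 18 + 3 = 21. Reached multiple(s) of 5: 20 -> fragment 4 completed (4 total).
Step 4: advance 4 -> fork_pos = 21 + 4 = 25. Reached multiple(s) of 5: 25 -> fragment 5 completed (5 total).
Final fork_pos = 25, so 5 fragment(s) are complete. Build each: template segment -> complement -> reverse.
Fragment 1: template[0:5] = ATTCC -> complement TAAGG -> reversed GGAAT
Fragment 2: template[5:10] = ATCCG -> complement TAGGC -> reversed CGGAT
Fragment 3: template[10:15] = CATCA -> complement GTAGT -> reversed TGATG
Fragment 4: template[15:20] = CTCAT -> complement GAGTA -> reversed ATGAG
Fragment 5: template[20:25] = AATCG -> complement TTAGC -> reversed CGATT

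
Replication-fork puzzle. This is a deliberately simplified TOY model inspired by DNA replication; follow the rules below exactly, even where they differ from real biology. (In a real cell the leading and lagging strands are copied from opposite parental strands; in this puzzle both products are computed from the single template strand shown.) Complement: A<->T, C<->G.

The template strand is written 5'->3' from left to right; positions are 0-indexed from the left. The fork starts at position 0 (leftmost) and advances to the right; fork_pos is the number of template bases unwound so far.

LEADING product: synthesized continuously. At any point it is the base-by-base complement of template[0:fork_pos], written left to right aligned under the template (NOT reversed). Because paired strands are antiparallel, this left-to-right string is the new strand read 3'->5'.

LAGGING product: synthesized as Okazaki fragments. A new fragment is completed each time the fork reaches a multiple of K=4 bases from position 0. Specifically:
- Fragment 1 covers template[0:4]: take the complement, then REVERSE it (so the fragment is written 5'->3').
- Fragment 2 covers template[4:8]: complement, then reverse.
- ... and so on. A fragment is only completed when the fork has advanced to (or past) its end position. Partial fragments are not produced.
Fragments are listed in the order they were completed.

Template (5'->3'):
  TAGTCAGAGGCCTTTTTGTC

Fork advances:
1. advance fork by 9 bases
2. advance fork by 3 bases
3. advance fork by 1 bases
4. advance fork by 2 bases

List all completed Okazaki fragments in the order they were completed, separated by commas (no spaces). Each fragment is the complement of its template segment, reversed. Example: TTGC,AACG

Step 1: advance 9 -> fork_pos = 0 + 9 = 9. Reached multiple(s) of 4: 4, 8 -> fragments 1-2 completed (2 total).
Step 2: advance 3 -> fork_pos = 9 + 3 = 12. Reached multiple(s) of 4: 12 -> fragment 3 completed (3 total).
Step 3: advance 1 -> fork_pos = 12 + 1 = 13. Next multiple of 4 is 16 (not reached); still 3 fragment(s).
Step 4: advance 2 -> fork_pos = 13 + 2 = 15. Next multiple of 4 is 16 (not reached); still 3 fragment(s).
Final fork_pos = 15, so 3 fragment(s) are complete. Build each: template segment -> complement -> reverse.
Fragment 1: template[0:4] = TAGT -> complement ATCA -> reversed ACTA
Fragment 2: template[4:8] = CAGA -> complement GTCT -> reversed TCTG
Fragment 3: template[8:12] = GGCC -> complement CCGG -> reversed GGCC

Answer: ACTA,TCTG,GGCC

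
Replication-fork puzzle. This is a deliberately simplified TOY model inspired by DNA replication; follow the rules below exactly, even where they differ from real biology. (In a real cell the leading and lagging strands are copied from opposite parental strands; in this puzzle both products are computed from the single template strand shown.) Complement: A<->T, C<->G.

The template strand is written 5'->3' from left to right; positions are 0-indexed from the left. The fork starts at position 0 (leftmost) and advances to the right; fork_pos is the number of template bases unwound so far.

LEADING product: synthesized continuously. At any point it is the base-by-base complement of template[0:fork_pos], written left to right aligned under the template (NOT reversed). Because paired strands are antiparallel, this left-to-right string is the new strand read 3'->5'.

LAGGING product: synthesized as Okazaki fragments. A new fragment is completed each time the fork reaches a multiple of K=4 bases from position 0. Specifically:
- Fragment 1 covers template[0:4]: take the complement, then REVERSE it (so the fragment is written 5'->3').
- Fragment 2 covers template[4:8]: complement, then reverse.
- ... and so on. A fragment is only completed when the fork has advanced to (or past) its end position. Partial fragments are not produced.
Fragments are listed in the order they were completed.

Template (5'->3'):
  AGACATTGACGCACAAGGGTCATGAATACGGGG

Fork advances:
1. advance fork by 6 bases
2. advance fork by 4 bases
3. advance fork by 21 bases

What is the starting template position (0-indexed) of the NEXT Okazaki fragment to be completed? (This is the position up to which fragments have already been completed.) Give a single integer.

Step 1: advance 6 -> fork_pos = 0 + 6 = 6. Reached multiple(s) of 4: 4 -> fragment 1 completed (1 total).
Step 2: advance 4 -> fork_pos = 6 + 4 = 10. Reached multiple(s) of 4: 8 -> fragment 2 completed (2 total).
Step 3: advance 21 -> fork_pos = 10 + 21 = 31. Reached multiple(s) of 4: 12, 16, 20, 24, 28 -> fragments 3-7 completed (7 total).
7 fragment(s) completed, covering template[0:28] (7 x 4 = 28). The next fragment, fragment 8, covers template[28:32], so it starts at position 28.

Answer: 28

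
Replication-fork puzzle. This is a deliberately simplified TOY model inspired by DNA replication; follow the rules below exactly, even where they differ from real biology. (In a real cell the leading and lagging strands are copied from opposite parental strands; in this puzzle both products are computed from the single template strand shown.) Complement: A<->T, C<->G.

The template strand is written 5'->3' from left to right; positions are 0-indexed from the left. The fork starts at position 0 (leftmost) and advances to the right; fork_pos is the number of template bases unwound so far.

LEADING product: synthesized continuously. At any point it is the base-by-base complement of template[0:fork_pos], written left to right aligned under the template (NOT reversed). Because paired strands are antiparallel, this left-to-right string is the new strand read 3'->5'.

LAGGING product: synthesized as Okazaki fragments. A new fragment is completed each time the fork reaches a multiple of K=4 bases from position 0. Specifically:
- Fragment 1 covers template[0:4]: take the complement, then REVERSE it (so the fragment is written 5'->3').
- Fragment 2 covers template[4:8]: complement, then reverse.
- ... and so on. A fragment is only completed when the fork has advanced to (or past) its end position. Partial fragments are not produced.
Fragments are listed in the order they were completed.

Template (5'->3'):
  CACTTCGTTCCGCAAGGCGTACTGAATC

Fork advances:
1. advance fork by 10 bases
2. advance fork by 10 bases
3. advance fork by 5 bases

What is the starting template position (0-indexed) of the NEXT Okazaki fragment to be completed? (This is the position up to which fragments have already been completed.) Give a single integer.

Answer: 24

Derivation:
Step 1: advance 10 -> fork_pos = 0 + 10 = 10. Reached multiple(s) of 4: 4, 8 -> fragments 1-2 completed (2 total).
Step 2: advance 10 -> fork_pos = 10 + 10 = 20. Reached multiple(s) of 4: 12, 16, 20 -> fragments 3-5 completed (5 total).
Step 3: advance 5 -> fork_pos = 20 + 5 = 25. Reached multiple(s) of 4: 24 -> fragment 6 completed (6 total).
6 fragment(s) completed, covering template[0:24] (6 x 4 = 24). The next fragment, fragment 7, covers template[24:28], so it starts at position 24.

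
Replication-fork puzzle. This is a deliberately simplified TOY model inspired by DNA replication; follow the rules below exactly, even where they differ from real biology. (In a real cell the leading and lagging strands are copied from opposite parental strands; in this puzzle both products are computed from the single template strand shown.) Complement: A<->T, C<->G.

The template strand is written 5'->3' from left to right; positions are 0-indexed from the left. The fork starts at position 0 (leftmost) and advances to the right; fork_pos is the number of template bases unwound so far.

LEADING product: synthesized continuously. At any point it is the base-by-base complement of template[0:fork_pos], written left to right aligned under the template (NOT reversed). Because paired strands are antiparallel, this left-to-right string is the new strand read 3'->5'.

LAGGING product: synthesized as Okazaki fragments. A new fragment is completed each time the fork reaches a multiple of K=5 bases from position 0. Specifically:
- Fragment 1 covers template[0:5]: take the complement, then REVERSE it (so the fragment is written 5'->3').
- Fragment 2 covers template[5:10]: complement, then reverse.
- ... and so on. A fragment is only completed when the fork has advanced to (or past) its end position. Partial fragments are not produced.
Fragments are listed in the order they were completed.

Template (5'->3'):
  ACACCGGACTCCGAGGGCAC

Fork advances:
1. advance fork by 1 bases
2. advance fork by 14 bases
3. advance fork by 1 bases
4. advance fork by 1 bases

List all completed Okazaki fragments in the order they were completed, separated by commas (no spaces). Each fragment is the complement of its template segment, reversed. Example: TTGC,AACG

Answer: GGTGT,AGTCC,CTCGG

Derivation:
Step 1: advance 1 -> fork_pos = 0 + 1 = 1. Next multiple of 5 is 5 (not reached); still 0 fragment(s).
Step 2: advance 14 -> fork_pos = 1 + 14 = 15. Reached multiple(s) of 5: 5, 10, 15 -> fragments 1-3 completed (3 total).
Step 3: advance 1 -> fork_pos = 15 + 1 = 16. Next multiple of 5 is 20 (not reached); still 3 fragment(s).
Step 4: advance 1 -> fork_pos = 16 + 1 = 17. Next multiple of 5 is 20 (not reached); still 3 fragment(s).
Final fork_pos = 17, so 3 fragment(s) are complete. Build each: template segment -> complement -> reverse.
Fragment 1: template[0:5] = ACACC -> complement TGTGG -> reversed GGTGT
Fragment 2: template[5:10] = GGACT -> complement CCTGA -> reversed AGTCC
Fragment 3: template[10:15] = CCGAG -> complement GGCTC -> reversed CTCGG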